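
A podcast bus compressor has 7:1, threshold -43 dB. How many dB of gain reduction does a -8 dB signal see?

-8 dB exceeds the threshold by 35 dB.
At 7:1, output sits 35/7 = 5 dB above threshold.
So the signal is attenuated by 35 − 5 = 30 dB.

30 dB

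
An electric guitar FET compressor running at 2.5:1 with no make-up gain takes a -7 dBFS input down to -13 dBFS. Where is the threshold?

-17 dBFS

Let T be the threshold. Output overshoot = (input overshoot)/R, so -13 − T = (-7 − T)/2.5.
2.5·(-13 − T) = -7 − T → 1.5·T = -32.5 − (-7) = -25.5.
T = -25.5/1.5 = -17 dBFS.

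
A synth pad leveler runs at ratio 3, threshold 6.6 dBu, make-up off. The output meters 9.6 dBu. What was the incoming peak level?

Post-compression overshoot = 9.6 − 6.6 = 3 dB.
Input overshoot = R × output overshoot = 9 dB → input = 6.6 + 9 = 15.6 dBu.

15.6 dBu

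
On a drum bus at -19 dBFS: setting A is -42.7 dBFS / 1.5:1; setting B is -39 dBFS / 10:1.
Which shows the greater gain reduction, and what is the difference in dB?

B, by 10.1 dB

A: GR = 23.7 − 23.7/1.5 = 7.9 dB.
B: GR = 20 − 20/10 = 18 dB.
B applies 10.1 dB more gain reduction.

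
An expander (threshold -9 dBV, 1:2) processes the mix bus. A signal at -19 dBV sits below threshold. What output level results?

-29 dBV

Below threshold, a 1:2 expander applies gain = (2−1)×(T − x) of attenuation.
(2−1) × 10 = 10 dB, so output = -19 − 10 = -29 dBV.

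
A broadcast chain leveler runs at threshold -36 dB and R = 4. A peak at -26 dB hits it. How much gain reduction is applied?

Overshoot = -26 − (-36) = 10 dB.
At 4:1, output sits 10/4 = 2.5 dB above threshold.
GR = overshoot in − overshoot out = 10 − 2.5 = 7.5 dB.

7.5 dB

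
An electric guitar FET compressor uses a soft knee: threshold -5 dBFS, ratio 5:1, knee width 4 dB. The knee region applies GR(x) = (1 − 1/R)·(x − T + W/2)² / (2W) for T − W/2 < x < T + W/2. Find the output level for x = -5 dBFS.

x − T + W/2 = -5 − (-5) + 2 = 2.
GR = (1 − 1/5) × 2² / 8 = 0.8 × 4 / 8 = 0.4 dB.
Output = -5 − 0.4 = -5.4 dBFS.

-5.4 dBFS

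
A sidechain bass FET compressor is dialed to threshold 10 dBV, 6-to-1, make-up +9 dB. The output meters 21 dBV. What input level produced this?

Stripping the +9 dB make-up gives 12 dBV at the gain stage.
The compressed level sits 12 − 10 = 2 dB over threshold.
Input overshoot = R × output overshoot = 12 dB → input = 10 + 12 = 22 dBV.

22 dBV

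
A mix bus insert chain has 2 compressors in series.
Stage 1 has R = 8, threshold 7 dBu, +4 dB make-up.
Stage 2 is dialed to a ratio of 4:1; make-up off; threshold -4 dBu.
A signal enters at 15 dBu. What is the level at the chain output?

Stage 1: overshoot 8 dB → 8/8 = 1 dB → 8 dBu; +4 dB make-up → 12 dBu.
Stage 2: overshoot 16 dB → 16/4 = 4 dB → 0 dBu.

0 dBu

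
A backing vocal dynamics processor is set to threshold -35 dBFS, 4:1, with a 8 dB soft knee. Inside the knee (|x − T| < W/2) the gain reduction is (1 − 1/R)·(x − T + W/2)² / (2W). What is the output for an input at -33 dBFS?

x − T + W/2 = -33 − (-35) + 4 = 6.
GR = (1 − 1/4) × 6² / 16 = 0.75 × 36 / 16 = 1.6875 dB.
Output = -33 − 1.6875 = -34.6875 dBFS.

-34.6875 dBFS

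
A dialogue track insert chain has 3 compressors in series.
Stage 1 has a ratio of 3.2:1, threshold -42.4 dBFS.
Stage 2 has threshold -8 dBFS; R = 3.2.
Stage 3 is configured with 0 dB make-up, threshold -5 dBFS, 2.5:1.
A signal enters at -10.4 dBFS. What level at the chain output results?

Stage 1: -10.4 dBFS is 32 dB over -42.4 dBFS; at 3.2:1 that becomes 10 dB over, giving -32.4 dBFS.
Stage 2: below threshold (-32.4 ≤ -8); passes unchanged; output -32.4 dBFS.
Stage 3: below threshold (-32.4 ≤ -5); passes unchanged; output -32.4 dBFS.

-32.4 dBFS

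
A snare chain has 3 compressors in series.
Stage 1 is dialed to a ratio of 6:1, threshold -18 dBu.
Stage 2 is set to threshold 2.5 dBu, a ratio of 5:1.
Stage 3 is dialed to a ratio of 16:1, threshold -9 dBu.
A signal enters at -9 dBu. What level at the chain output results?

-16.5 dBu

Stage 1: -9 dBu is 9 dB over -18 dBu; at 6:1 that becomes 1.5 dB over, giving -16.5 dBu.
Stage 2: -16.5 dBu ≤ 2.5 dBu, so stage 2 doesn't engage; output -16.5 dBu.
Stage 3: below threshold (-16.5 ≤ -9); passes unchanged; output -16.5 dBu.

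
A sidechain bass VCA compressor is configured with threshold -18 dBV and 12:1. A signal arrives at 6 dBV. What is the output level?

-16 dBV

6 dBV sits 24 dB over threshold.
12:1 compression reduces that to 24/12 = 2 dB over.
That puts the output at -16 dBV.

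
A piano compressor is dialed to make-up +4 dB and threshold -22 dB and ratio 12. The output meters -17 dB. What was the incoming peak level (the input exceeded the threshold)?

-10 dB

Before make-up, the level was -17 − 4 = -21 dB.
Post-compression overshoot = -21 − (-22) = 1 dB.
Before 12:1 compression the overshoot was 1 × 12 = 12 dB, so input = -22 + 12 = -10 dB.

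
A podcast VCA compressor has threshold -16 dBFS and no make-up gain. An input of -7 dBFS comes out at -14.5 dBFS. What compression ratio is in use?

6:1

Input overshoot = -7 − (-16) = 9 dB; output overshoot = -14.5 − (-16) = 1.5 dB.
Ratio = 9 / 1.5 = 6.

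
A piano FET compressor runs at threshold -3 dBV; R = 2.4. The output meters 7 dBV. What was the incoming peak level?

That's 10 dB above the -3 dBV threshold.
Before 2.4:1 compression the overshoot was 10 × 2.4 = 24 dB, so input = -3 + 24 = 21 dBV.

21 dBV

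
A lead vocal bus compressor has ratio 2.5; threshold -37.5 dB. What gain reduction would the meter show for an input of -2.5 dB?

Overshoot = -2.5 − (-37.5) = 35 dB.
After 2.5:1 compression the overshoot becomes 35/2.5 = 14 dB.
Gain reduction = 35 − 14 = 21 dB.

21 dB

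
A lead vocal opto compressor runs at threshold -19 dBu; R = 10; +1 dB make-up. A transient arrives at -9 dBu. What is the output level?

The input is 10 dB above the -19 dBu threshold.
10:1 compression reduces that to 10/10 = 1 dB over.
Output = -19 + 1 = -18 dBu; make-up adds 1 dB, giving -17 dBu.

-17 dBu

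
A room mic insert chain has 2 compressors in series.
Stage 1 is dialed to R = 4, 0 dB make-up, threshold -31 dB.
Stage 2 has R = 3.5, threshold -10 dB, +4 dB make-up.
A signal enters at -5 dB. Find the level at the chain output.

-20.5 dB

Stage 1: 26 dB above -31 dB, reduced 4:1 to 6.5 dB above → -24.5 dB.
Stage 2: -24.5 dB is at or below the -10 dB threshold — no compression; make-up brings it to -20.5 dB.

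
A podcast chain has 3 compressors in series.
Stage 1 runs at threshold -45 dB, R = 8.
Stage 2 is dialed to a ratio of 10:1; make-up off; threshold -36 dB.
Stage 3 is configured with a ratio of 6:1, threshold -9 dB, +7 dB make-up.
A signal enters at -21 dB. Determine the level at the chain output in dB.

Stage 1: overshoot 24 dB → 24/8 = 3 dB → -42 dB.
Stage 2: -42 dB ≤ -36 dB, so stage 2 doesn't engage; output -42 dB.
Stage 3: -42 dB ≤ -9 dB, so stage 3 doesn't engage; make-up brings it to -35 dB.

-35 dB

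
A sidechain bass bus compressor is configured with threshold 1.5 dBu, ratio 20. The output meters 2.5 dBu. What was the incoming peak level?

That's 1 dB above the 1.5 dBu threshold.
Before 20:1 compression the overshoot was 1 × 20 = 20 dB, so input = 1.5 + 20 = 21.5 dBu.

21.5 dBu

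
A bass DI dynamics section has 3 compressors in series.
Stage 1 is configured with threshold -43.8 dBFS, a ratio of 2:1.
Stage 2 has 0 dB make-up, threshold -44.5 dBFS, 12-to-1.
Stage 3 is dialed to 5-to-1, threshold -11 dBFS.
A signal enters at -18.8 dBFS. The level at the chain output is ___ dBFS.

-43.4 dBFS

Stage 1: overshoot 25 dB → 25/2 = 12.5 dB → -31.3 dBFS.
Stage 2: overshoot 13.2 dB → 13.2/12 = 1.1 dB → -43.4 dBFS.
Stage 3: -43.4 dBFS is at or below the -11 dBFS threshold — no compression; output -43.4 dBFS.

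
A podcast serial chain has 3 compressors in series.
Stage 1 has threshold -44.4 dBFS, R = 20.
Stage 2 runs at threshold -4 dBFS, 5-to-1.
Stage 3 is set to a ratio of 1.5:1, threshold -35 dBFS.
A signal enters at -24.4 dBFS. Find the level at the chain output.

-43.4 dBFS

Stage 1: overshoot 20 dB → 20/20 = 1 dB → -43.4 dBFS.
Stage 2: -43.4 dBFS ≤ -4 dBFS, so stage 2 doesn't engage; output -43.4 dBFS.
Stage 3: below threshold (-43.4 ≤ -35); passes unchanged; output -43.4 dBFS.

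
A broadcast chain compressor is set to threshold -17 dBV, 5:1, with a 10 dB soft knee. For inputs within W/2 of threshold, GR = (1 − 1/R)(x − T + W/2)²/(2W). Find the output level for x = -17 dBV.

-18 dBV

x − T + W/2 = -17 − (-17) + 5 = 5.
GR = (1 − 1/5) × 5² / 20 = 0.8 × 25 / 20 = 1 dB.
Output = -17 − 1 = -18 dBV.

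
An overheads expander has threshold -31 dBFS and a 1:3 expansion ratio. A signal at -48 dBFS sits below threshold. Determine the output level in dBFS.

-82 dBFS

Undershoot = (-31) − (-48) = 17 dB.
At 1:3, that expands to 51 dB under threshold.
Output = -31 − 51 = -82 dBFS.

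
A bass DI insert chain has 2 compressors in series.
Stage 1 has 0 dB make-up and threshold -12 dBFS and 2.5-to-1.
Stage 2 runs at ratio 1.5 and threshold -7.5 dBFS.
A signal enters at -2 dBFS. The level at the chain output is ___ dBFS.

-8 dBFS

Stage 1: 10 dB above -12 dBFS, reduced 2.5:1 to 4 dB above → -8 dBFS.
Stage 2: -8 dBFS is at or below the -7.5 dBFS threshold — no compression; output -8 dBFS.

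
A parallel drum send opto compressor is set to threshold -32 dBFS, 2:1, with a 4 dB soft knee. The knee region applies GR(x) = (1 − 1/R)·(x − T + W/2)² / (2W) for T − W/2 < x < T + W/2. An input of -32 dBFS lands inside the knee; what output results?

x − T + W/2 = -32 − (-32) + 2 = 2.
GR = (1 − 1/2) × 2² / 8 = 0.5 × 4 / 8 = 0.25 dB.
Output = -32 − 0.25 = -32.25 dBFS.

-32.25 dBFS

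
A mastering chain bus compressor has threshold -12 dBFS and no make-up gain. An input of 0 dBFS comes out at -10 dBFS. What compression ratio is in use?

Input overshoot = 0 − (-12) = 12 dB; output overshoot = -10 − (-12) = 2 dB.
Ratio = 12 / 2 = 6.

6:1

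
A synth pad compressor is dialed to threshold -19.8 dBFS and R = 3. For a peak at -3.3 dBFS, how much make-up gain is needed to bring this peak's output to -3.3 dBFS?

The peak compresses to -19.8 + 16.5/3 = -14.3 dBFS.
To reach -3.3 dBFS requires -3.3 − (-14.3) = 11 dB of make-up.

11 dB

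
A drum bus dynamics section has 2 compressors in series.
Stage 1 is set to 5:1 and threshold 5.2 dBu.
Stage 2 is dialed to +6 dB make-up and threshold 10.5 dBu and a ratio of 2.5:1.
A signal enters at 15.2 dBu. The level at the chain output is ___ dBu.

Stage 1: 10 dB above 5.2 dBu, reduced 5:1 to 2 dB above → 7.2 dBu.
Stage 2: 7.2 dBu is at or below the 10.5 dBu threshold — no compression; make-up brings it to 13.2 dBu.

13.2 dBu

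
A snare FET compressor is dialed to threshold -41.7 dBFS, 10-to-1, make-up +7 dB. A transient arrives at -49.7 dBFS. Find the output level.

-49.7 dBFS is 8 dB below the -41.7 dBFS threshold, so no gain reduction is applied.
Make-up gain adds 7 dB: -49.7 + 7 = -42.7 dBFS.

-42.7 dBFS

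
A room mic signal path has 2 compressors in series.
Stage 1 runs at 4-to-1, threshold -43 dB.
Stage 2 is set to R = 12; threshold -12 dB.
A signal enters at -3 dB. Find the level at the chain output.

-33 dB

Stage 1: -3 dB is 40 dB over -43 dB; at 4:1 that becomes 10 dB over, giving -33 dB.
Stage 2: below threshold (-33 ≤ -12); passes unchanged; output -33 dB.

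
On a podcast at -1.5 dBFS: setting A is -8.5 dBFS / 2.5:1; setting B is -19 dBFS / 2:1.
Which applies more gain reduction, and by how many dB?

A: overshoot 7 dB → output overshoot 2.8 dB → GR 4.2 dB.
B: overshoot 17.5 dB → output overshoot 8.75 dB → GR 8.75 dB.
B applies 4.55 dB more gain reduction.

B, by 4.55 dB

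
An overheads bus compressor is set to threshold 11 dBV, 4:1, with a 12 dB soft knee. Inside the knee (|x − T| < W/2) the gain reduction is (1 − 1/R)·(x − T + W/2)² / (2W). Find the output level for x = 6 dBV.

5.96875 dBV

x − T + W/2 = 6 − 11 + 6 = 1.
GR = (1 − 1/4) × 1² / 24 = 0.75 × 1 / 24 = 0.03125 dB.
Output = 6 − 0.03125 = 5.96875 dBV.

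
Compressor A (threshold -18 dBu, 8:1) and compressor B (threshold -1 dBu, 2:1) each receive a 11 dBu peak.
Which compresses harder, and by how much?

A: 29 dB over, compressed to 3.625 dB over, so 25.375 dB of GR.
B: 12 dB over, compressed to 6 dB over, so 6 dB of GR.
Difference: 19.375 dB in favour of A.

A, by 19.375 dB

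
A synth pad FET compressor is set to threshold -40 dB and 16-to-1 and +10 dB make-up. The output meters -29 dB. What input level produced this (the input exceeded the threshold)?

Before make-up, the level was -29 − 10 = -39 dB.
The compressed level sits -39 − (-40) = 1 dB over threshold.
Before 16:1 compression the overshoot was 1 × 16 = 16 dB, so input = -40 + 16 = -24 dB.

-24 dB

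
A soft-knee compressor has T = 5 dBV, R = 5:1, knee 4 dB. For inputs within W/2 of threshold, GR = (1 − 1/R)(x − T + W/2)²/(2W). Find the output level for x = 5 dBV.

4.6 dBV

x − T + W/2 = 5 − 5 + 2 = 2.
GR = (1 − 1/5) × 2² / 8 = 0.8 × 4 / 8 = 0.4 dB.
Output = 5 − 0.4 = 4.6 dBV.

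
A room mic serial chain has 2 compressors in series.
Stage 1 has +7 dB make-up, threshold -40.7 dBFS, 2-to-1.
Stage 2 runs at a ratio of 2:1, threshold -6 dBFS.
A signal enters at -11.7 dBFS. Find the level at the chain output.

-19.2 dBFS

Stage 1: overshoot 29 dB → 29/2 = 14.5 dB → -26.2 dBFS; +7 dB make-up → -19.2 dBFS.
Stage 2: below threshold (-19.2 ≤ -6); passes unchanged; output -19.2 dBFS.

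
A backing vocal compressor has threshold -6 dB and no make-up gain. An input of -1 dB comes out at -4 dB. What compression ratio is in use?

Input overshoot = -1 − (-6) = 5 dB; output overshoot = -4 − (-6) = 2 dB.
Ratio = 5 / 2 = 2.5.

2.5:1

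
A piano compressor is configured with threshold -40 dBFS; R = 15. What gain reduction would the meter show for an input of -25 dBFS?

14 dB

-25 dBFS exceeds the threshold by 15 dB.
A 15:1 ratio leaves 1 dB of that excess.
So the signal is attenuated by 15 − 1 = 14 dB.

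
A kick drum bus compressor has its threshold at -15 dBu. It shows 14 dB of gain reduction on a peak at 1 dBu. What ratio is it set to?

8:1

Input overshoot = 1 − (-15) = 16 dB.
Output overshoot = 16 − 14 = 2 dB.
Ratio = input overshoot / output overshoot = 16 / 2 = 8.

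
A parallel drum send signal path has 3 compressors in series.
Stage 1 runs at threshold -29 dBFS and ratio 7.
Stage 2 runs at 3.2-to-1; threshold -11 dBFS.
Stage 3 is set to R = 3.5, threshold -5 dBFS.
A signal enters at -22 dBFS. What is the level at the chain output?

-28 dBFS

Stage 1: overshoot 7 dB → 7/7 = 1 dB → -28 dBFS.
Stage 2: below threshold (-28 ≤ -11); passes unchanged; output -28 dBFS.
Stage 3: -28 dBFS is at or below the -5 dBFS threshold — no compression; output -28 dBFS.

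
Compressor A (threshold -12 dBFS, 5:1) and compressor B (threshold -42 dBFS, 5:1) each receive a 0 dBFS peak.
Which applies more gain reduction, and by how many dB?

B, by 24 dB

A: GR = 12 − 12/5 = 9.6 dB.
B: GR = 42 − 42/5 = 33.6 dB.
B applies 24 dB more gain reduction.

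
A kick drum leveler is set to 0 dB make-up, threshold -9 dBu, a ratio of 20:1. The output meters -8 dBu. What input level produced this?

11 dBu

The compressed level sits -8 − (-9) = 1 dB over threshold.
Before 20:1 compression the overshoot was 1 × 20 = 20 dB, so input = -9 + 20 = 11 dBu.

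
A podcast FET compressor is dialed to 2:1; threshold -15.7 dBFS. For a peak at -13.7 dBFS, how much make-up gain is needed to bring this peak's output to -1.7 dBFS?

13 dB

Without make-up, output = threshold + overshoot/2 = -15.7 + 1 = -14.7 dBFS.
Gap to target: 13 dB.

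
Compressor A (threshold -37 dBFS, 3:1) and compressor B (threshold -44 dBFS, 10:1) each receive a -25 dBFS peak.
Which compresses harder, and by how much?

B, by 9.1 dB

A: overshoot 12 dB → output overshoot 4 dB → GR 8 dB.
B: overshoot 19 dB → output overshoot 1.9 dB → GR 17.1 dB.
Difference: 9.1 dB in favour of B.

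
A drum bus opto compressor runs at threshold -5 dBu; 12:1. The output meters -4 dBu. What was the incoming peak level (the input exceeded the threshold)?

The compressed level sits -4 − (-5) = 1 dB over threshold.
Undo the ratio: input overshoot = 1 × 12 = 12 dB, giving input = 7 dBu.

7 dBu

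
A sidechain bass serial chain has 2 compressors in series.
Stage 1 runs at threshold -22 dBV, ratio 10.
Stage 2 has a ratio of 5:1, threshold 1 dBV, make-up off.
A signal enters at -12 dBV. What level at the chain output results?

Stage 1: overshoot 10 dB → 10/10 = 1 dB → -21 dBV.
Stage 2: below threshold (-21 ≤ 1); passes unchanged; output -21 dBV.

-21 dBV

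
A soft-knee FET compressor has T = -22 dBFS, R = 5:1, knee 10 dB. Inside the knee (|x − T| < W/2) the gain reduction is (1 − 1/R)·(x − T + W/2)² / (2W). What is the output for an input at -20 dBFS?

-21.96 dBFS

x − T + W/2 = -20 − (-22) + 5 = 7.
GR = (1 − 1/5) × 7² / 20 = 0.8 × 49 / 20 = 1.96 dB.
Output = -20 − 1.96 = -21.96 dBFS.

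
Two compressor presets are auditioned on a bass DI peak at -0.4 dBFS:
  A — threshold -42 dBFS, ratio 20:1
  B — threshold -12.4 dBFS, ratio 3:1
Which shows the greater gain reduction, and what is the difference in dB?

A, by 31.52 dB

A: overshoot 41.6 dB → output overshoot 2.08 dB → GR 39.52 dB.
B: overshoot 12 dB → output overshoot 4 dB → GR 8 dB.
A reduces 31.52 dB more.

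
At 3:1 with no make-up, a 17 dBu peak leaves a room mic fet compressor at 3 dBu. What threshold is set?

Gain reduction = 17 − 3 = 14 dB; output overshoot = GR / (R − 1) = 14 / 2 = 7 dB.
Threshold = output − output overshoot = 3 − 7 = -4 dBu.

-4 dBu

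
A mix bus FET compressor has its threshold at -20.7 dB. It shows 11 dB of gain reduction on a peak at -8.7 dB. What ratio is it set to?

12:1

Input overshoot = -8.7 − (-20.7) = 12 dB.
Output overshoot = 12 − 11 = 1 dB.
Ratio = input overshoot / output overshoot = 12 / 1 = 12.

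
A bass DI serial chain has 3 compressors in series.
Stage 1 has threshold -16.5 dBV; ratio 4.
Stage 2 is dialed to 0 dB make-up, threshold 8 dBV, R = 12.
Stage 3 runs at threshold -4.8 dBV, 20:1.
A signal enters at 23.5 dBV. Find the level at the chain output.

Stage 1: overshoot 40 dB → 40/4 = 10 dB → -6.5 dBV.
Stage 2: -6.5 dBV is at or below the 8 dBV threshold — no compression; output -6.5 dBV.
Stage 3: -6.5 dBV ≤ -4.8 dBV, so stage 3 doesn't engage; output -6.5 dBV.

-6.5 dBV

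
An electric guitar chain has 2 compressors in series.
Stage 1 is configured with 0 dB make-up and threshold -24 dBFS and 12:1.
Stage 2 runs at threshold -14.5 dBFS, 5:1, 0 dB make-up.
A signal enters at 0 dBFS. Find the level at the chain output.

Stage 1: 24 dB above -24 dBFS, reduced 12:1 to 2 dB above → -22 dBFS.
Stage 2: -22 dBFS is at or below the -14.5 dBFS threshold — no compression; output -22 dBFS.

-22 dBFS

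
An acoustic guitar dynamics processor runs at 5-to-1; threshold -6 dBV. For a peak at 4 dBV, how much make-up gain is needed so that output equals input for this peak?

8 dB

The peak compresses to -6 + 10/5 = -4 dBV.
To reach 4 dBV requires 4 − (-4) = 8 dB of make-up.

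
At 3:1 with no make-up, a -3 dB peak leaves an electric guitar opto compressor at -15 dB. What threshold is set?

Let T be the threshold. Output overshoot = (input overshoot)/R, so -15 − T = (-3 − T)/3.
3·(-15 − T) = -3 − T → 2·T = -45 − (-3) = -42.
T = -42/2 = -21 dB.

-21 dB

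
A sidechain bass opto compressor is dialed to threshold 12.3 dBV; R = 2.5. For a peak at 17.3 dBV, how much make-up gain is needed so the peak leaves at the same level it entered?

3 dB

The peak compresses to 12.3 + 5/2.5 = 14.3 dBV.
To reach 17.3 dBV requires 17.3 − 14.3 = 3 dB of make-up.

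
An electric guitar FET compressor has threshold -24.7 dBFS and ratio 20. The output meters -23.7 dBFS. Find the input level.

-4.7 dBFS

Post-compression overshoot = -23.7 − (-24.7) = 1 dB.
Input overshoot = R × output overshoot = 20 dB → input = -24.7 + 20 = -4.7 dBFS.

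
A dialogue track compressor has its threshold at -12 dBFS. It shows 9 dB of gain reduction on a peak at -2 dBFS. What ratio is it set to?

10:1

Input overshoot = -2 − (-12) = 10 dB.
Output overshoot = 10 − 9 = 1 dB.
Ratio = input overshoot / output overshoot = 10 / 1 = 10.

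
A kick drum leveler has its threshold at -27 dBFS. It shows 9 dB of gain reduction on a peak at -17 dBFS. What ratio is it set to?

10:1

Input overshoot = -17 − (-27) = 10 dB.
Output overshoot = 10 − 9 = 1 dB.
Ratio = input overshoot / output overshoot = 10 / 1 = 10.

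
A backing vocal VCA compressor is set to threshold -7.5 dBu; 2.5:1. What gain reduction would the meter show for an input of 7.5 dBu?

9 dB

7.5 dBu exceeds the threshold by 15 dB.
A 2.5:1 ratio leaves 6 dB of that excess.
GR = overshoot in − overshoot out = 15 − 6 = 9 dB.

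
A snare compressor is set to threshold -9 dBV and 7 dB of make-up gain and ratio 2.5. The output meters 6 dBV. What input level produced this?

Stripping the +7 dB make-up gives -1 dBV at the gain stage.
The compressed level sits -1 − (-9) = 8 dB over threshold.
Input overshoot = R × output overshoot = 20 dB → input = -9 + 20 = 11 dBV.

11 dBV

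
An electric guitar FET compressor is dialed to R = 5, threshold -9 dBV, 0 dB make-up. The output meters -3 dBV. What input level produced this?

Post-compression overshoot = -3 − (-9) = 6 dB.
Undo the ratio: input overshoot = 6 × 5 = 30 dB, giving input = 21 dBV.

21 dBV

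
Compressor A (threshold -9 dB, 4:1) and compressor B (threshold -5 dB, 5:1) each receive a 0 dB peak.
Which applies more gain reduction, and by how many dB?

A: overshoot 9 dB → output overshoot 2.25 dB → GR 6.75 dB.
B: overshoot 5 dB → output overshoot 1 dB → GR 4 dB.
A applies 2.75 dB more gain reduction.

A, by 2.75 dB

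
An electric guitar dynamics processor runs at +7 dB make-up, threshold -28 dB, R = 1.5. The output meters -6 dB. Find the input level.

Remove make-up: -6 − 7 = -13 dB.
The compressed level sits -13 − (-28) = 15 dB over threshold.
Input overshoot = R × output overshoot = 22.5 dB → input = -28 + 22.5 = -5.5 dB.

-5.5 dB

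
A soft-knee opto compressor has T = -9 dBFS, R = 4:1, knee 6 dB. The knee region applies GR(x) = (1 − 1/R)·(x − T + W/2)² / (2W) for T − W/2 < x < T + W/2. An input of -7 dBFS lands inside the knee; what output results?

x − T + W/2 = -7 − (-9) + 3 = 5.
GR = (1 − 1/4) × 5² / 12 = 0.75 × 25 / 12 = 1.5625 dB.
Output = -7 − 1.5625 = -8.5625 dBFS.

-8.5625 dBFS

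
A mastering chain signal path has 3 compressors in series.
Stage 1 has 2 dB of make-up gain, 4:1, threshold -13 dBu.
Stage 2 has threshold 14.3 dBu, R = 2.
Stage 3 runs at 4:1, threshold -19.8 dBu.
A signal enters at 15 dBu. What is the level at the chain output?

-15.85 dBu

Stage 1: overshoot 28 dB → 28/4 = 7 dB → -6 dBu; +2 dB make-up → -4 dBu.
Stage 2: -4 dBu is at or below the 14.3 dBu threshold — no compression; output -4 dBu.
Stage 3: -4 dBu is 15.8 dB over -19.8 dBu; at 4:1 that becomes 3.95 dB over, giving -15.85 dBu.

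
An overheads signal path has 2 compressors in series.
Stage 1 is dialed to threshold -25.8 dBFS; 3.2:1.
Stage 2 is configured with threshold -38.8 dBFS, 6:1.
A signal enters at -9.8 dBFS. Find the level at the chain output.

-35.8 dBFS

Stage 1: 16 dB above -25.8 dBFS, reduced 3.2:1 to 5 dB above → -20.8 dBFS.
Stage 2: 18 dB above -38.8 dBFS, reduced 6:1 to 3 dB above → -35.8 dBFS.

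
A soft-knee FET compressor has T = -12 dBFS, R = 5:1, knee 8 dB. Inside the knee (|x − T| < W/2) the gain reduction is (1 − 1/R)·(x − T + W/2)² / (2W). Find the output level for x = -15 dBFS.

-15.05 dBFS

x − T + W/2 = -15 − (-12) + 4 = 1.
GR = (1 − 1/5) × 1² / 16 = 0.8 × 1 / 16 = 0.05 dB.
Output = -15 − 0.05 = -15.05 dBFS.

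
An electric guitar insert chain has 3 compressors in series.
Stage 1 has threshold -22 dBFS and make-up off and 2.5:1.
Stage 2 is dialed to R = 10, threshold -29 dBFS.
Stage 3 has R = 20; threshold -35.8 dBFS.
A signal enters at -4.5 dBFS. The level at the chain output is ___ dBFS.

Stage 1: 17.5 dB above -22 dBFS, reduced 2.5:1 to 7 dB above → -15 dBFS.
Stage 2: 14 dB above -29 dBFS, reduced 10:1 to 1.4 dB above → -27.6 dBFS.
Stage 3: overshoot 8.2 dB → 8.2/20 = 0.41 dB → -35.39 dBFS.

-35.39 dBFS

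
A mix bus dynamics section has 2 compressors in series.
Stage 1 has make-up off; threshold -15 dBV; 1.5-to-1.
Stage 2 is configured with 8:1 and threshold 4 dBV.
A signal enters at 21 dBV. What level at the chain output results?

Stage 1: 36 dB above -15 dBV, reduced 1.5:1 to 24 dB above → 9 dBV.
Stage 2: 5 dB above 4 dBV, reduced 8:1 to 0.625 dB above → 4.625 dBV.

4.625 dBV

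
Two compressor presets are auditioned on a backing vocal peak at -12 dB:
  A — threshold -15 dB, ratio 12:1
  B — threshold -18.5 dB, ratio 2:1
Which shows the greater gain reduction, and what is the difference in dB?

A: 3 dB over, compressed to 0.25 dB over, so 2.75 dB of GR.
B: 6.5 dB over, compressed to 3.25 dB over, so 3.25 dB of GR.
B reduces 0.5 dB more.

B, by 0.5 dB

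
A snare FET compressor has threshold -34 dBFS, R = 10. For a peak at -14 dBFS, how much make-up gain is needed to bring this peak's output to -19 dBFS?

Without make-up, output = threshold + overshoot/10 = -34 + 2 = -32 dBFS.
Gap to target: 13 dB.

13 dB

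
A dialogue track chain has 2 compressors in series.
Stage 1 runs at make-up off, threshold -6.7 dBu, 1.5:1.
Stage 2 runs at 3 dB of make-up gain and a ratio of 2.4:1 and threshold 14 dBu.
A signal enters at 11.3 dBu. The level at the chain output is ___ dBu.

8.3 dBu

Stage 1: overshoot 18 dB → 18/1.5 = 12 dB → 5.3 dBu.
Stage 2: 5.3 dBu ≤ 14 dBu, so stage 2 doesn't engage; make-up brings it to 8.3 dBu.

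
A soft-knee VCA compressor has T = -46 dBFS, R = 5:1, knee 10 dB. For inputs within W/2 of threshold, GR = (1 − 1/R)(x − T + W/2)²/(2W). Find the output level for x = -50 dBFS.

x − T + W/2 = -50 − (-46) + 5 = 1.
GR = (1 − 1/5) × 1² / 20 = 0.8 × 1 / 20 = 0.04 dB.
Output = -50 − 0.04 = -50.04 dBFS.

-50.04 dBFS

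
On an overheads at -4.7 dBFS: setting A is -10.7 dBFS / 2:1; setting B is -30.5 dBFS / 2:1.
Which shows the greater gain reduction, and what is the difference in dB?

B, by 9.9 dB

A: overshoot 6 dB → output overshoot 3 dB → GR 3 dB.
B: overshoot 25.8 dB → output overshoot 12.9 dB → GR 12.9 dB.
B applies 9.9 dB more gain reduction.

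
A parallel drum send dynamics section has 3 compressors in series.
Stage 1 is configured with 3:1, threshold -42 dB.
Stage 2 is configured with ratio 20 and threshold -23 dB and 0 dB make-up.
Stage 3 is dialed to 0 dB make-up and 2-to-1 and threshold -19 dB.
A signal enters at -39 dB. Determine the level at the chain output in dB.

-41 dB

Stage 1: overshoot 3 dB → 3/3 = 1 dB → -41 dB.
Stage 2: below threshold (-41 ≤ -23); passes unchanged; output -41 dB.
Stage 3: -41 dB ≤ -19 dB, so stage 3 doesn't engage; output -41 dB.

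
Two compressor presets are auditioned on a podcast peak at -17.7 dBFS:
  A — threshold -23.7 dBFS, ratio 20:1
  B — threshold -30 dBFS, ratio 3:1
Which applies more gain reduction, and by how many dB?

B, by 2.5 dB

A: GR = 6 − 6/20 = 5.7 dB.
B: GR = 12.3 − 12.3/3 = 8.2 dB.
B applies 2.5 dB more gain reduction.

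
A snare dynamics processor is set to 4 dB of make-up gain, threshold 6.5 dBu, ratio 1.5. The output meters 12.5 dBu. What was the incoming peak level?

Before make-up, the level was 12.5 − 4 = 8.5 dBu.
That's 2 dB above the 6.5 dBu threshold.
Before 1.5:1 compression the overshoot was 2 × 1.5 = 3 dB, so input = 6.5 + 3 = 9.5 dBu.

9.5 dBu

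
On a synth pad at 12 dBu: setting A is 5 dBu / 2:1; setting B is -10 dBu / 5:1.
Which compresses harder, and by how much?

A: GR = 7 − 7/2 = 3.5 dB.
B: GR = 22 − 22/5 = 17.6 dB.
B applies 14.1 dB more gain reduction.

B, by 14.1 dB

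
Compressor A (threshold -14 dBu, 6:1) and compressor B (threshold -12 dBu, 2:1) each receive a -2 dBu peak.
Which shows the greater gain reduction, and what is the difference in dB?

A: 12 dB over, compressed to 2 dB over, so 10 dB of GR.
B: 10 dB over, compressed to 5 dB over, so 5 dB of GR.
A reduces 5 dB more.

A, by 5 dB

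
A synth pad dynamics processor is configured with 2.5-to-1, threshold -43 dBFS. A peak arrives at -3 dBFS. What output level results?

The input is 40 dB above the -43 dBFS threshold.
At 2.5:1 the overshoot is divided by 2.5, leaving 16 dB above threshold.
That puts the output at -27 dBFS.

-27 dBFS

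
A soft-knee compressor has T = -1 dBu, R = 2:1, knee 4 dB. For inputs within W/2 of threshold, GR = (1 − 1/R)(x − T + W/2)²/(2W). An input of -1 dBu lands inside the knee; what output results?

x − T + W/2 = -1 − (-1) + 2 = 2.
GR = (1 − 1/2) × 2² / 8 = 0.5 × 4 / 8 = 0.25 dB.
Output = -1 − 0.25 = -1.25 dBu.

-1.25 dBu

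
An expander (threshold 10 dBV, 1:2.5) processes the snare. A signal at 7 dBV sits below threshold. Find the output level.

The input is 3 dB below the 10 dBV threshold.
A 1:2.5 expander multiplies undershoot by 2.5: 3 × 2.5 = 7.5 dB below threshold.
Output = 10 − 7.5 = 2.5 dBV.

2.5 dBV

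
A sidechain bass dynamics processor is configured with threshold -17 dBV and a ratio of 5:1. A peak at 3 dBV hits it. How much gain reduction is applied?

16 dB

3 dBV exceeds the threshold by 20 dB.
A 5:1 ratio leaves 4 dB of that excess.
GR = overshoot in − overshoot out = 20 − 4 = 16 dB.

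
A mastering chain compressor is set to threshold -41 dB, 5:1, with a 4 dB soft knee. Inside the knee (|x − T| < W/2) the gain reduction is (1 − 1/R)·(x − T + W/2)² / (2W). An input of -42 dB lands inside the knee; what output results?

-42.1 dB

x − T + W/2 = -42 − (-41) + 2 = 1.
GR = (1 − 1/5) × 1² / 8 = 0.8 × 1 / 8 = 0.1 dB.
Output = -42 − 0.1 = -42.1 dB.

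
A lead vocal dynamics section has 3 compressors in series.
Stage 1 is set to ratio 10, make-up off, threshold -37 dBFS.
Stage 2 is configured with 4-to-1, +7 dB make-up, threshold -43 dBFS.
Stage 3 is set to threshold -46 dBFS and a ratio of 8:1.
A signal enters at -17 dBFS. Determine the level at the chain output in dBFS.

Stage 1: -17 dBFS is 20 dB over -37 dBFS; at 10:1 that becomes 2 dB over, giving -35 dBFS.
Stage 2: -35 dBFS is 8 dB over -43 dBFS; at 4:1 that becomes 2 dB over, giving -41 dBFS; +7 dB make-up → -34 dBFS.
Stage 3: overshoot 12 dB → 12/8 = 1.5 dB → -44.5 dBFS.

-44.5 dBFS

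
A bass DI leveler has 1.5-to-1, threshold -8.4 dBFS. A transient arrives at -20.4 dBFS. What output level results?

-20.4 dBFS is 12 dB below the -8.4 dBFS threshold, so no gain reduction is applied.
Output = input = -20.4 dBFS.

-20.4 dBFS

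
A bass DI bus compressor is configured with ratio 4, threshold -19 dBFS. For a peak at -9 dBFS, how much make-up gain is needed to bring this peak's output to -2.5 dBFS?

The peak compresses to -19 + 10/4 = -16.5 dBFS.
To reach -2.5 dBFS requires -2.5 − (-16.5) = 14 dB of make-up.

14 dB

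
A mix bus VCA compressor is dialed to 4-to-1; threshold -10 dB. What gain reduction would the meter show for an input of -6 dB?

Overshoot = -6 − (-10) = 4 dB.
After 4:1 compression the overshoot becomes 4/4 = 1 dB.
Gain reduction = 4 − 1 = 3 dB.

3 dB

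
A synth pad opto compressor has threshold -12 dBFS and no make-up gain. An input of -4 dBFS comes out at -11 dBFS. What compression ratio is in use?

8:1

Input overshoot = -4 − (-12) = 8 dB; output overshoot = -11 − (-12) = 1 dB.
Ratio = 8 / 1 = 8.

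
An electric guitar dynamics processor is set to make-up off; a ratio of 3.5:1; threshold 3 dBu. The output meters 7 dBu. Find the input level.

17 dBu

Post-compression overshoot = 7 − 3 = 4 dB.
Undo the ratio: input overshoot = 4 × 3.5 = 14 dB, giving input = 17 dBu.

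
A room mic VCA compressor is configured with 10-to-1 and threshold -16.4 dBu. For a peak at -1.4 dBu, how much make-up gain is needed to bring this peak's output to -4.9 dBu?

Overshoot 15 dB → 15/10 = 1.5 dB after compression, so the compressed level is -16.4 + 1.5 = -14.9 dBu.
Make-up = target − compressed = -4.9 − (-14.9) = 10 dB.

10 dB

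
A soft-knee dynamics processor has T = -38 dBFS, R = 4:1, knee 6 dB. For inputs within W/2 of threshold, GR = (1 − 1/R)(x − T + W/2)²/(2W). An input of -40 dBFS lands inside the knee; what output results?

-40.0625 dBFS

x − T + W/2 = -40 − (-38) + 3 = 1.
GR = (1 − 1/4) × 1² / 12 = 0.75 × 1 / 12 = 0.0625 dB.
Output = -40 − 0.0625 = -40.0625 dBFS.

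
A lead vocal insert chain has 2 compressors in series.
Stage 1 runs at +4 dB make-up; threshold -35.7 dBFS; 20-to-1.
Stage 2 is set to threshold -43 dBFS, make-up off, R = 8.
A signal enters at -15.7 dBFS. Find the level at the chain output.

-41.4625 dBFS

Stage 1: -15.7 dBFS is 20 dB over -35.7 dBFS; at 20:1 that becomes 1 dB over, giving -34.7 dBFS; +4 dB make-up → -30.7 dBFS.
Stage 2: overshoot 12.3 dB → 12.3/8 = 1.5375 dB → -41.4625 dBFS.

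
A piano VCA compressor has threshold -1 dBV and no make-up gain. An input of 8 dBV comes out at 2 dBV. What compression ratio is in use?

Input overshoot = 8 − (-1) = 9 dB; output overshoot = 2 − (-1) = 3 dB.
Ratio = 9 / 3 = 3.

3:1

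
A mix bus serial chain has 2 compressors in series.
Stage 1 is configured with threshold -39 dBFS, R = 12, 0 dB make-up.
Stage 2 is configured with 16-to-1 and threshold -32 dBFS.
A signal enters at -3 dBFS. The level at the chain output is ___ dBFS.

Stage 1: 36 dB above -39 dBFS, reduced 12:1 to 3 dB above → -36 dBFS.
Stage 2: -36 dBFS ≤ -32 dBFS, so stage 2 doesn't engage; output -36 dBFS.

-36 dBFS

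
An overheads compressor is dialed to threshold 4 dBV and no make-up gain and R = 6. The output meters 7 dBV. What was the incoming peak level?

The compressed level sits 7 − 4 = 3 dB over threshold.
Undo the ratio: input overshoot = 3 × 6 = 18 dB, giving input = 22 dBV.

22 dBV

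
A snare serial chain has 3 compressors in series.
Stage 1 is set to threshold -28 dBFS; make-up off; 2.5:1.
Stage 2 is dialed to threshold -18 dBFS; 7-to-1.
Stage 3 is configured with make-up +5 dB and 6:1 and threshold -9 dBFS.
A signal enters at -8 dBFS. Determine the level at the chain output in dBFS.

Stage 1: -8 dBFS is 20 dB over -28 dBFS; at 2.5:1 that becomes 8 dB over, giving -20 dBFS.
Stage 2: -20 dBFS ≤ -18 dBFS, so stage 2 doesn't engage; output -20 dBFS.
Stage 3: -20 dBFS ≤ -9 dBFS, so stage 3 doesn't engage; make-up brings it to -15 dBFS.

-15 dBFS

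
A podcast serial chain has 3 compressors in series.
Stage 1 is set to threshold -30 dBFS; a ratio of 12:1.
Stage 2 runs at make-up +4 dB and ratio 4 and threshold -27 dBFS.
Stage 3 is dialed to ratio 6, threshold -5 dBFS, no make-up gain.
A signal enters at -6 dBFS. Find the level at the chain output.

Stage 1: -6 dBFS is 24 dB over -30 dBFS; at 12:1 that becomes 2 dB over, giving -28 dBFS.
Stage 2: -28 dBFS ≤ -27 dBFS, so stage 2 doesn't engage; make-up brings it to -24 dBFS.
Stage 3: below threshold (-24 ≤ -5); passes unchanged; output -24 dBFS.

-24 dBFS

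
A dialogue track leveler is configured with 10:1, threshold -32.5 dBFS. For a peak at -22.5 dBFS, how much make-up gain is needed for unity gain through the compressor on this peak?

Without make-up, output = threshold + overshoot/10 = -32.5 + 1 = -31.5 dBFS.
Gap to target: 9 dB.

9 dB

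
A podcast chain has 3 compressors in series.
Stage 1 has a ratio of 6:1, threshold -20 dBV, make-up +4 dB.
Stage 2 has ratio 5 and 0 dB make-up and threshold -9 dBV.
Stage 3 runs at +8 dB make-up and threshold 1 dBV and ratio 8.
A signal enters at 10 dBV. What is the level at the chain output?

Stage 1: 30 dB above -20 dBV, reduced 6:1 to 5 dB above → -15 dBV; +4 dB make-up → -11 dBV.
Stage 2: -11 dBV ≤ -9 dBV, so stage 2 doesn't engage; output -11 dBV.
Stage 3: -11 dBV is at or below the 1 dBV threshold — no compression; make-up brings it to -3 dBV.

-3 dBV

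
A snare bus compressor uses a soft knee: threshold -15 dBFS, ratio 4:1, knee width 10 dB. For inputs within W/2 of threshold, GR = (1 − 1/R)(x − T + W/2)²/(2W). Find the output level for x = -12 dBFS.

x − T + W/2 = -12 − (-15) + 5 = 8.
GR = (1 − 1/4) × 8² / 20 = 0.75 × 64 / 20 = 2.4 dB.
Output = -12 − 2.4 = -14.4 dBFS.

-14.4 dBFS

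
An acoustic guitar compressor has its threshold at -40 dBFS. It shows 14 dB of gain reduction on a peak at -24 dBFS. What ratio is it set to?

8:1

Input overshoot = -24 − (-40) = 16 dB.
Output overshoot = 16 − 14 = 2 dB.
Ratio = input overshoot / output overshoot = 16 / 2 = 8.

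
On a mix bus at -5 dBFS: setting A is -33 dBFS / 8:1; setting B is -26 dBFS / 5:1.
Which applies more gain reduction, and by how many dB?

A: overshoot 28 dB → output overshoot 3.5 dB → GR 24.5 dB.
B: overshoot 21 dB → output overshoot 4.2 dB → GR 16.8 dB.
Difference: 7.7 dB in favour of A.

A, by 7.7 dB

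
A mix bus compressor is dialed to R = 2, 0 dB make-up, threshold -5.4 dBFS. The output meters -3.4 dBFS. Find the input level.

-1.4 dBFS

That's 2 dB above the -5.4 dBFS threshold.
Undo the ratio: input overshoot = 2 × 2 = 4 dB, giving input = -1.4 dBFS.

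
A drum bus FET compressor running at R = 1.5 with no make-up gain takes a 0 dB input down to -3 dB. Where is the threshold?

Gain reduction = 0 − (-3) = 3 dB; output overshoot = GR / (R − 1) = 3 / 0.5 = 6 dB.
Threshold = output − output overshoot = -3 − 6 = -9 dB.

-9 dB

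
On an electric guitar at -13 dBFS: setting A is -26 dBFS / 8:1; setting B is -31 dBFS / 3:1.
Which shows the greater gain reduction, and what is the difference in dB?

A: overshoot 13 dB → output overshoot 1.625 dB → GR 11.375 dB.
B: overshoot 18 dB → output overshoot 6 dB → GR 12 dB.
B reduces 0.625 dB more.

B, by 0.625 dB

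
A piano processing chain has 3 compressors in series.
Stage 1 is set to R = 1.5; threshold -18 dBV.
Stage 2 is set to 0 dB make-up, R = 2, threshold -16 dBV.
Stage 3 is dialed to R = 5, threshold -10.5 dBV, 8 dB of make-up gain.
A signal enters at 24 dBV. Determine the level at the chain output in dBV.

Stage 1: 42 dB above -18 dBV, reduced 1.5:1 to 28 dB above → 10 dBV.
Stage 2: 26 dB above -16 dBV, reduced 2:1 to 13 dB above → -3 dBV.
Stage 3: overshoot 7.5 dB → 7.5/5 = 1.5 dB → -9 dBV; +8 dB make-up → -1 dBV.

-1 dBV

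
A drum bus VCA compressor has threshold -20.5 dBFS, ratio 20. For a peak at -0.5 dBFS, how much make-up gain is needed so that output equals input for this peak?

19 dB

Without make-up, output = threshold + overshoot/20 = -20.5 + 1 = -19.5 dBFS.
Gap to target: 19 dB.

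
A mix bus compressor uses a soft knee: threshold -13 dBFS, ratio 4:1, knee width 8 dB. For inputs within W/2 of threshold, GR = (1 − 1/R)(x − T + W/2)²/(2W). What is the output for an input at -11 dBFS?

-12.6875 dBFS

x − T + W/2 = -11 − (-13) + 4 = 6.
GR = (1 − 1/4) × 6² / 16 = 0.75 × 36 / 16 = 1.6875 dB.
Output = -11 − 1.6875 = -12.6875 dBFS.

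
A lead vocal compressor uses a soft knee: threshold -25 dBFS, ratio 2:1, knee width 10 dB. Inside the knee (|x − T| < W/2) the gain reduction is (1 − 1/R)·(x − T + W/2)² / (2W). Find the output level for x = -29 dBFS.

-29.025 dBFS

x − T + W/2 = -29 − (-25) + 5 = 1.
GR = (1 − 1/2) × 1² / 20 = 0.5 × 1 / 20 = 0.025 dB.
Output = -29 − 0.025 = -29.025 dBFS.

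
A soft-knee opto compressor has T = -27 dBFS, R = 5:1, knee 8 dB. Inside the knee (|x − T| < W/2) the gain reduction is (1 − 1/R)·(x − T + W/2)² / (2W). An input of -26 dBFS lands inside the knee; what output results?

x − T + W/2 = -26 − (-27) + 4 = 5.
GR = (1 − 1/5) × 5² / 16 = 0.8 × 25 / 16 = 1.25 dB.
Output = -26 − 1.25 = -27.25 dBFS.

-27.25 dBFS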